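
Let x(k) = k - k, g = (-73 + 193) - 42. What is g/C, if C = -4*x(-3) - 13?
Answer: -6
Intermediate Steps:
g = 78 (g = 120 - 42 = 78)
x(k) = 0
C = -13 (C = -4*0 - 13 = 0 - 13 = -13)
g/C = 78/(-13) = 78*(-1/13) = -6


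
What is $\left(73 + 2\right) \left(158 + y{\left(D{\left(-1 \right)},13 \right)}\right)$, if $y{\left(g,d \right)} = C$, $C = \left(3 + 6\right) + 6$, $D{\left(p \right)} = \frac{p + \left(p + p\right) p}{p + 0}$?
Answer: $12975$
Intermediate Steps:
$D{\left(p \right)} = \frac{p + 2 p^{2}}{p}$ ($D{\left(p \right)} = \frac{p + 2 p p}{p} = \frac{p + 2 p^{2}}{p}$)
$C = 15$ ($C = 9 + 6 = 15$)
$y{\left(g,d \right)} = 15$
$\left(73 + 2\right) \left(158 + y{\left(D{\left(-1 \right)},13 \right)}\right) = \left(73 + 2\right) \left(158 + 15\right) = 75 \cdot 173 = 12975$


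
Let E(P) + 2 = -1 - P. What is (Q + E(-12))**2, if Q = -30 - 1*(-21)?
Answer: 0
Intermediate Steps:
E(P) = -3 - P (E(P) = -2 + (-1 - P) = -3 - P)
Q = -9 (Q = -30 + 21 = -9)
(Q + E(-12))**2 = (-9 + (-3 - 1*(-12)))**2 = (-9 + (-3 + 12))**2 = (-9 + 9)**2 = 0**2 = 0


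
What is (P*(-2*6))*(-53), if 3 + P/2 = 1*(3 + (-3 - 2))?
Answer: -6360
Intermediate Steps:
P = -10 (P = -6 + 2*(1*(3 + (-3 - 2))) = -6 + 2*(1*(3 - 5)) = -6 + 2*(1*(-2)) = -6 + 2*(-2) = -6 - 4 = -10)
(P*(-2*6))*(-53) = -(-20)*6*(-53) = -10*(-12)*(-53) = 120*(-53) = -6360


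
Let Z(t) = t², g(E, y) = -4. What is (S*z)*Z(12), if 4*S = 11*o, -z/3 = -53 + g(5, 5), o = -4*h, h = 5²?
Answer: -6771600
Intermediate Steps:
h = 25
o = -100 (o = -4*25 = -100)
z = 171 (z = -3*(-53 - 4) = -3*(-57) = 171)
S = -275 (S = (11*(-100))/4 = (¼)*(-1100) = -275)
(S*z)*Z(12) = -275*171*12² = -47025*144 = -6771600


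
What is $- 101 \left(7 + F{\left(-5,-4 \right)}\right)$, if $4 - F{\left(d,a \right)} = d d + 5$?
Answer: $1919$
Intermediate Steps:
$F{\left(d,a \right)} = -1 - d^{2}$ ($F{\left(d,a \right)} = 4 - \left(d d + 5\right) = 4 - \left(d^{2} + 5\right) = 4 - \left(5 + d^{2}\right) = -1 - d^{2}$)
$- 101 \left(7 + F{\left(-5,-4 \right)}\right) = - 101 \left(7 - 26\right) = \left(-101\right) \left(-19\right) = 1919$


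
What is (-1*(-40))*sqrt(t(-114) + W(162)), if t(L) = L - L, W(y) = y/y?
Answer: 40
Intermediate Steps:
W(y) = 1
t(L) = 0
(-1*(-40))*sqrt(t(-114) + W(162)) = (-1*(-40))*sqrt(0 + 1) = 40*sqrt(1) = 40*1 = 40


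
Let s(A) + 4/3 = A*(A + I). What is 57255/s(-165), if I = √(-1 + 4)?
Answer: 14028219315/6669417166 + 85023675*√3/6669417166 ≈ 2.1254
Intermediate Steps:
I = √3 ≈ 1.7320
s(A) = -4/3 + A*(A + √3)
57255/s(-165) = 57255/(-4/3 + (-165)² - 165*√3) = 57255/(-4/3 + 27225 - 165*√3) = 57255/(81671/3 - 165*√3)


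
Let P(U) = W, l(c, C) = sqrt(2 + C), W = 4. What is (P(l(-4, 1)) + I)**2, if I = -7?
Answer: 9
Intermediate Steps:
P(U) = 4
(P(l(-4, 1)) + I)**2 = (4 - 7)**2 = (-3)**2 = 9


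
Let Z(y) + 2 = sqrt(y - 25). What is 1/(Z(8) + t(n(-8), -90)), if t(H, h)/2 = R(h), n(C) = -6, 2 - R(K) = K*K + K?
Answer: -16018/256576341 - I*sqrt(17)/256576341 ≈ -6.243e-5 - 1.607e-8*I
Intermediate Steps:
R(K) = 2 - K - K**2 (R(K) = 2 - (K*K + K) = 2 - (K**2 + K) = 2 - (K + K**2) = 2 + (-K - K**2) = 2 - K - K**2)
t(H, h) = 4 - 2*h - 2*h**2 (t(H, h) = 2*(2 - h - h**2) = 4 - 2*h - 2*h**2)
Z(y) = -2 + sqrt(-25 + y) (Z(y) = -2 + sqrt(y - 25) = -2 + sqrt(-25 + y))
1/(Z(8) + t(n(-8), -90)) = 1/((-2 + sqrt(-25 + 8)) + (4 - 2*(-90) - 2*(-90)**2)) = 1/((-2 + sqrt(-17)) + (4 + 180 - 2*8100)) = 1/((-2 + I*sqrt(17)) + (4 + 180 - 16200)) = 1/((-2 + I*sqrt(17)) - 16016) = 1/(-16018 + I*sqrt(17))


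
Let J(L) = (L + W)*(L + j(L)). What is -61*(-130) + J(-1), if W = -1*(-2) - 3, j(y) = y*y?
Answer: 7930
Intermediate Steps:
j(y) = y**2
W = -1 (W = 2 - 3 = -1)
J(L) = (-1 + L)*(L + L**2) (J(L) = (L - 1)*(L + L**2) = (-1 + L)*(L + L**2))
-61*(-130) + J(-1) = -61*(-130) + ((-1)**3 - 1*(-1)) = 7930 + (-1 + 1) = 7930 + 0 = 7930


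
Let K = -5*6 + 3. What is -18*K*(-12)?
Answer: -5832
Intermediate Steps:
K = -27 (K = -30 + 3 = -27)
-18*K*(-12) = -18*(-27)*(-12) = 486*(-12) = -5832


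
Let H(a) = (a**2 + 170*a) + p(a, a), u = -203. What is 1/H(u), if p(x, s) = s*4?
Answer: 1/5887 ≈ 0.00016987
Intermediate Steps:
p(x, s) = 4*s
H(a) = a**2 + 174*a (H(a) = (a**2 + 170*a) + 4*a = a**2 + 174*a)
1/H(u) = 1/(-203*(174 - 203)) = 1/(-203*(-29)) = 1/5887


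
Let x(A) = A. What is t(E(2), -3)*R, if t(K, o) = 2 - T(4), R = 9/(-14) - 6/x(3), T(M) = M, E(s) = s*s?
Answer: 37/7 ≈ 5.2857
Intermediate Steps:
E(s) = s**2
R = -37/14 (R = 9/(-14) - 6/3 = 9*(-1/14) - 6*1/3 = -9/14 - 2 = -37/14 ≈ -2.6429)
t(K, o) = -2 (t(K, o) = 2 - 1*4 = 2 - 4 = -2)
t(E(2), -3)*R = -2*(-37/14) = 37/7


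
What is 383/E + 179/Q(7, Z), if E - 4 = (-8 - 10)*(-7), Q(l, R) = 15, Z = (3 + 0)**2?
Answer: 5803/390 ≈ 14.879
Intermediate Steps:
Z = 9 (Z = 3**2 = 9)
E = 130 (E = 4 + (-8 - 10)*(-7) = 4 - 18*(-7) = 4 + 126 = 130)
383/E + 179/Q(7, Z) = 383/130 + 179/15 = 5803/390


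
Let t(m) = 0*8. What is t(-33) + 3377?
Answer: 3377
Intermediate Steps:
t(m) = 0
t(-33) + 3377 = 0 + 3377 = 3377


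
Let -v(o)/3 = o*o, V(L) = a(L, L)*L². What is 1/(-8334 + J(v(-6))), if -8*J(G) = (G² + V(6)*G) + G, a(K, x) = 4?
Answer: -2/15669 ≈ -0.00012764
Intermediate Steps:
V(L) = 4*L²
v(o) = -3*o² (v(o) = -3*o*o = -3*o²)
J(G) = -145*G/8 - G²/8 (J(G) = -((G² + (4*6²)*G) + G)/8 = -((G² + (4*36)*G) + G)/8 = -((G² + 144*G) + G)/8 = -(G² + 145*G)/8 = -145*G/8 - G²/8)
1/(-8334 + J(v(-6))) = 1/(-8334 - (-3*(-6)²)*(145 - 3*(-6)²)/8) = 1/(-8334 - (-3*36)*(145 - 3*36)/8) = 1/(-8334 - ⅛*(-108)*(145 - 108)) = 1/(-8334 - ⅛*(-108)*37) = 1/(-8334 + 999/2) = 1/(-15669/2) = -2/15669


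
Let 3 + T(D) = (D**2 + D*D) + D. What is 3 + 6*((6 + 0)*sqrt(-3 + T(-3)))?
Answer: 111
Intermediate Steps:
T(D) = -3 + D + 2*D**2 (T(D) = -3 + ((D**2 + D*D) + D) = -3 + ((D**2 + D**2) + D) = -3 + (2*D**2 + D) = -3 + (D + 2*D**2) = -3 + D + 2*D**2)
3 + 6*((6 + 0)*sqrt(-3 + T(-3))) = 3 + 6*((6 + 0)*sqrt(-3 + (-3 - 3 + 2*(-3)**2))) = 3 + 6*(6*sqrt(-3 + (-3 - 3 + 2*9))) = 3 + 6*(6*sqrt(-3 + (-3 - 3 + 18))) = 3 + 6*(6*sqrt(-3 + 12)) = 3 + 6*(6*sqrt(9)) = 3 + 6*(6*3) = 3 + 6*18 = 3 + 108 = 111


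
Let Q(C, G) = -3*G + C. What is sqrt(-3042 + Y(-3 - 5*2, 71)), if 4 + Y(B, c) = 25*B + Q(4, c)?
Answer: 2*I*sqrt(895) ≈ 59.833*I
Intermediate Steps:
Q(C, G) = C - 3*G
Y(B, c) = -3*c + 25*B (Y(B, c) = -4 + (25*B + (4 - 3*c)) = -4 + (4 - 3*c + 25*B) = -3*c + 25*B)
sqrt(-3042 + Y(-3 - 5*2, 71)) = sqrt(-3042 + (-3*71 + 25*(-3 - 5*2))) = sqrt(-3042 + (-213 + 25*(-3 - 10))) = sqrt(-3042 + (-213 + 25*(-13))) = sqrt(-3042 + (-213 - 325)) = sqrt(-3042 - 538) = sqrt(-3580) = 2*I*sqrt(895)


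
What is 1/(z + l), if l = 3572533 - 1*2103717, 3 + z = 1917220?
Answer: 1/3386033 ≈ 2.9533e-7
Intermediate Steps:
z = 1917217 (z = -3 + 1917220 = 1917217)
l = 1468816 (l = 3572533 - 2103717 = 1468816)
1/(z + l) = 1/(1917217 + 1468816) = 1/3386033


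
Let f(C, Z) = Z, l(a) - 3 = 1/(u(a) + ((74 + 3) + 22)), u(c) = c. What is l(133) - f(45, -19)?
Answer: 5105/232 ≈ 22.004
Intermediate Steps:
l(a) = 3 + 1/(99 + a) (l(a) = 3 + 1/(a + ((74 + 3) + 22)) = 3 + 1/(a + (77 + 22)) = 3 + 1/(a + 99) = 3 + 1/(99 + a))
l(133) - f(45, -19) = (298 + 3*133)/(99 + 133) - 1*(-19) = (298 + 399)/232 + 19 = (1/232)*697 + 19 = 697/232 + 19 = 5105/232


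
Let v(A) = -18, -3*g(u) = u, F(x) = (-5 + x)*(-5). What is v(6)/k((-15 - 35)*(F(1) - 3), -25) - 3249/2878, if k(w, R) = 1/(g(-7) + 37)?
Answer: -2040873/2878 ≈ -709.13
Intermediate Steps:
F(x) = 25 - 5*x
g(u) = -u/3
k(w, R) = 3/118 (k(w, R) = 1/(-⅓*(-7) + 37) = 1/(7/3 + 37) = 1/(118/3) = 3/118)
v(6)/k((-15 - 35)*(F(1) - 3), -25) - 3249/2878 = -18/3/118 - 3249/2878 = -18*118/3 - 3249*1/2878 = -708 - 3249/2878 = -2040873/2878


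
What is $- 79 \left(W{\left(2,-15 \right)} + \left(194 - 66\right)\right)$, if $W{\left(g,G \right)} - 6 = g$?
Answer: $-10744$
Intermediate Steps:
$W{\left(g,G \right)} = 6 + g$
$- 79 \left(W{\left(2,-15 \right)} + \left(194 - 66\right)\right) = - 79 \left(\left(6 + 2\right) + \left(194 - 66\right)\right) = - 79 \left(8 + \left(194 - 66\right)\right) = - 79 \left(8 + 128\right) = \left(-79\right) 136 = -10744$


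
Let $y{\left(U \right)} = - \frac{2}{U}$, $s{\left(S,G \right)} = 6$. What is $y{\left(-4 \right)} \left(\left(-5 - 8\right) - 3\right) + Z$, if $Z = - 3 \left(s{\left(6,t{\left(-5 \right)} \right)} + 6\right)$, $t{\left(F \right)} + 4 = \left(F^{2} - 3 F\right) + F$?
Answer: $-44$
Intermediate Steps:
$t{\left(F \right)} = -4 + F^{2} - 2 F$ ($t{\left(F \right)} = -4 + \left(\left(F^{2} - 3 F\right) + F\right) = -4 + \left(F^{2} - 2 F\right) = -4 + F^{2} - 2 F$)
$Z = -36$ ($Z = - 3 \left(6 + 6\right) = \left(-3\right) 12 = -36$)
$y{\left(-4 \right)} \left(\left(-5 - 8\right) - 3\right) + Z = - \frac{2}{-4} \left(\left(-5 - 8\right) - 3\right) - 36 = \left(-2\right) \left(- \frac{1}{4}\right) \left(-13 - 3\right) - 36 = \frac{1}{2} \left(-16\right) - 36 = -8 - 36 = -44$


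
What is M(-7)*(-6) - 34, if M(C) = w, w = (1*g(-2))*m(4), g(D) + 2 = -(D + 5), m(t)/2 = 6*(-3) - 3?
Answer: -1294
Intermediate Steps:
m(t) = -42 (m(t) = 2*(6*(-3) - 3) = 2*(-18 - 3) = 2*(-21) = -42)
g(D) = -7 - D (g(D) = -2 - (D + 5) = -2 - (5 + D) = -2 + (-5 - D) = -7 - D)
w = 210 (w = (1*(-7 - 1*(-2)))*(-42) = (1*(-7 + 2))*(-42) = (1*(-5))*(-42) = -5*(-42) = 210)
M(C) = 210
M(-7)*(-6) - 34 = 210*(-6) - 34 = -1260 - 34 = -1294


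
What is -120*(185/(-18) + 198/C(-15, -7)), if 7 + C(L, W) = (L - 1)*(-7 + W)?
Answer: 731620/651 ≈ 1123.8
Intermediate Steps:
C(L, W) = -7 + (-1 + L)*(-7 + W) (C(L, W) = -7 + (L - 1)*(-7 + W) = -7 + (-1 + L)*(-7 + W))
-120*(185/(-18) + 198/C(-15, -7)) = -120*(185/(-18) + 198/(-1*(-7) - 7*(-15) - 15*(-7))) = -120*(185*(-1/18) + 198/(7 + 105 + 105)) = -120*(-185/18 + 198/217) = -120*(-36581/3906) = 731620/651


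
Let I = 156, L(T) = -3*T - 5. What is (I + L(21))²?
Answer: 7744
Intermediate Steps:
L(T) = -5 - 3*T
(I + L(21))² = (156 + (-5 - 3*21))² = (156 + (-5 - 63))² = (156 - 68)² = 88² = 7744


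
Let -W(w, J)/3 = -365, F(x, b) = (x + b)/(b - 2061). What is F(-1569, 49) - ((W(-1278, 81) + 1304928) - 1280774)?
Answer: -12699867/503 ≈ -25248.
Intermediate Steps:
F(x, b) = (b + x)/(-2061 + b)
W(w, J) = 1095 (W(w, J) = -3*(-365) = 1095)
F(-1569, 49) - ((W(-1278, 81) + 1304928) - 1280774) = (49 - 1569)/(-2061 + 49) - ((1095 + 1304928) - 1280774) = -1520/(-2012) - (1306023 - 1280774) = -1/2012*(-1520) - 1*25249 = 380/503 - 25249 = -12699867/503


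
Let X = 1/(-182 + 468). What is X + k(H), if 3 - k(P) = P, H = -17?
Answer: 5721/286 ≈ 20.004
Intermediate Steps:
k(P) = 3 - P
X = 1/286 ≈ 0.0034965
X + k(H) = 1/286 + (3 - 1*(-17)) = 1/286 + (3 + 17) = 1/286 + 20 = 5721/286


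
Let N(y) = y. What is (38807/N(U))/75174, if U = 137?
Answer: 38807/10298838 ≈ 0.0037681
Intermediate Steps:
(38807/N(U))/75174 = (38807/137)/75174 = (38807*(1/137))*(1/75174) = (38807/137)*(1/75174) = 38807/10298838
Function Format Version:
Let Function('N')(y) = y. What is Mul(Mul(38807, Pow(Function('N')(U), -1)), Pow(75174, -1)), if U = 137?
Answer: Rational(38807, 10298838) ≈ 0.0037681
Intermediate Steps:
Mul(Mul(38807, Pow(Function('N')(U), -1)), Pow(75174, -1)) = Mul(Mul(38807, Pow(137, -1)), Pow(75174, -1)) = Mul(Mul(38807, Rational(1, 137)), Rational(1, 75174)) = Mul(Rational(38807, 137), Rational(1, 75174)) = Rational(38807, 10298838)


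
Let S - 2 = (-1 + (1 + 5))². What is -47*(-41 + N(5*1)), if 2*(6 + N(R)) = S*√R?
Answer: 2209 - 1269*√5/2 ≈ 790.21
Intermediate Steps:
S = 27 (S = 2 + (-1 + (1 + 5))² = 2 + (-1 + 6)² = 2 + 5² = 2 + 25 = 27)
N(R) = -6 + 27*√R/2 (N(R) = -6 + (27*√R)/2 = -6 + 27*√R/2)
-47*(-41 + N(5*1)) = -47*(-41 + (-6 + 27*√(5*1)/2)) = -47*(-41 + (-6 + 27*√5/2)) = -47*(-47 + 27*√5/2) = 2209 - 1269*√5/2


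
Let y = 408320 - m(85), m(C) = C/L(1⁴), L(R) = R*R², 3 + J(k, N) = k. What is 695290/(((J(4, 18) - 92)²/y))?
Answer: 283841713150/8281 ≈ 3.4276e+7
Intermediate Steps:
J(k, N) = -3 + k
L(R) = R³
m(C) = C (m(C) = C/((1⁴)³) = C/(1³) = C/1 = C*1 = C)
y = 408235 (y = 408320 - 1*85 = 408320 - 85 = 408235)
695290/(((J(4, 18) - 92)²/y)) = 695290/((((-3 + 4) - 92)²/408235)) = 695290/(((1 - 92)²*(1/408235))) = 695290/(((-91)²*(1/408235))) = 695290/((8281*(1/408235))) = 695290/(8281/408235) = 695290*(408235/8281) = 283841713150/8281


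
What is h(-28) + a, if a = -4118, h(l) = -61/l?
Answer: -115243/28 ≈ -4115.8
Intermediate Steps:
h(-28) + a = -61/(-28) - 4118 = -61*(-1/28) - 4118 = 61/28 - 4118 = -115243/28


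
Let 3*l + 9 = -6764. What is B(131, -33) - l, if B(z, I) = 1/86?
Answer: 582481/258 ≈ 2257.7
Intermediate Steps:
B(z, I) = 1/86
l = -6773/3 (l = -3 + (1/3)*(-6764) = -3 - 6764/3 = -6773/3 ≈ -2257.7)
B(131, -33) - l = 1/86 - 1*(-6773/3) = 1/86 + 6773/3 = 582481/258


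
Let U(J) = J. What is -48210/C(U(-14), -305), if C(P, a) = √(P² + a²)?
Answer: -48210*√93221/93221 ≈ -157.90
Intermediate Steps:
-48210/C(U(-14), -305) = -48210/√((-14)² + (-305)²) = -48210/√(196 + 93025) = -48210*√93221/93221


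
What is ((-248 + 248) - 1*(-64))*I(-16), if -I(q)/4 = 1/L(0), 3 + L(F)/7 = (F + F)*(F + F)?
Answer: 256/21 ≈ 12.190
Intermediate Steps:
L(F) = -21 + 28*F² (L(F) = -21 + 7*((F + F)*(F + F)) = -21 + 7*((2*F)*(2*F)) = -21 + 7*(4*F²) = -21 + 28*F²)
I(q) = 4/21 (I(q) = -4/(-21 + 28*0²) = -4/(-21 + 28*0) = -4/(-21 + 0) = -4/(-21) = -4*(-1/21) = 4/21)
((-248 + 248) - 1*(-64))*I(-16) = ((-248 + 248) - 1*(-64))*(4/21) = (0 + 64)*(4/21) = 64*(4/21) = 256/21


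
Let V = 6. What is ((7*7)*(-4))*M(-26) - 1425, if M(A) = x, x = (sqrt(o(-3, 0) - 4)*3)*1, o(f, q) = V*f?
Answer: -1425 - 588*I*sqrt(22) ≈ -1425.0 - 2758.0*I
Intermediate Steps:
o(f, q) = 6*f
x = 3*I*sqrt(22) (x = (sqrt(6*(-3) - 4)*3)*1 = (sqrt(-18 - 4)*3)*1 = (sqrt(-22)*3)*1 = ((I*sqrt(22))*3)*1 = (3*I*sqrt(22))*1 = 3*I*sqrt(22) ≈ 14.071*I)
M(A) = 3*I*sqrt(22)
((7*7)*(-4))*M(-26) - 1425 = ((7*7)*(-4))*(3*I*sqrt(22)) - 1425 = (49*(-4))*(3*I*sqrt(22)) - 1425 = -588*I*sqrt(22) - 1425 = -1425 - 588*I*sqrt(22)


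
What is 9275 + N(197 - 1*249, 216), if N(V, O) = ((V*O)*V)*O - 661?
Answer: 126166438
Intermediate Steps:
N(V, O) = -661 + O²*V² (N(V, O) = ((O*V)*V)*O - 661 = (O*V²)*O - 661 = O²*V² - 661 = -661 + O²*V²)
9275 + N(197 - 1*249, 216) = 9275 + (-661 + 216²*(197 - 1*249)²) = 9275 + (-661 + 46656*(197 - 249)²) = 9275 + (-661 + 46656*(-52)²) = 9275 + (-661 + 46656*2704) = 9275 + (-661 + 126157824) = 9275 + 126157163 = 126166438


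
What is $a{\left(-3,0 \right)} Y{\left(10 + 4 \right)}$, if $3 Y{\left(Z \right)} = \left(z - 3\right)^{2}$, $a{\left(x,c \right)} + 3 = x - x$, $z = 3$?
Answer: $0$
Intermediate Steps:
$a{\left(x,c \right)} = -3$ ($a{\left(x,c \right)} = -3 + \left(x - x\right) = -3 + 0 = -3$)
$Y{\left(Z \right)} = 0$ ($Y{\left(Z \right)} = \frac{\left(3 - 3\right)^{2}}{3} = \frac{0^{2}}{3} = \frac{1}{3} \cdot 0 = 0$)
$a{\left(-3,0 \right)} Y{\left(10 + 4 \right)} = \left(-3\right) 0 = 0$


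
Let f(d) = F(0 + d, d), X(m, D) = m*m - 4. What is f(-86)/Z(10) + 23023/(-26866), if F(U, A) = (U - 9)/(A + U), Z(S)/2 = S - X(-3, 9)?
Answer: -529247/660136 ≈ -0.80172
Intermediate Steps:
X(m, D) = -4 + m**2 (X(m, D) = m**2 - 4 = -4 + m**2)
Z(S) = -10 + 2*S (Z(S) = 2*(S - (-4 + (-3)**2)) = 2*(S - (-4 + 9)) = 2*(S - 1*5) = 2*(S - 5) = 2*(-5 + S) = -10 + 2*S)
F(U, A) = (-9 + U)/(A + U)
f(d) = (-9 + d)/(2*d) (f(d) = (-9 + (0 + d))/(d + (0 + d)) = (-9 + d)/(d + d) = (-9 + d)/((2*d)) = (1/(2*d))*(-9 + d) = (-9 + d)/(2*d))
f(-86)/Z(10) + 23023/(-26866) = ((1/2)*(-9 - 86)/(-86))/(-10 + 2*10) + 23023/(-26866) = ((1/2)*(-1/86)*(-95))/(-10 + 20) + 23023*(-1/26866) = (95/172)/10 - 3289/3838 = (95/172)*(1/10) - 3289/3838 = 19/344 - 3289/3838 = -529247/660136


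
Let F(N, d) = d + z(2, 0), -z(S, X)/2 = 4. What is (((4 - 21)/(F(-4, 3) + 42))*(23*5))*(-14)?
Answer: 27370/37 ≈ 739.73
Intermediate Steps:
z(S, X) = -8 (z(S, X) = -2*4 = -8)
F(N, d) = -8 + d (F(N, d) = d - 8 = -8 + d)
(((4 - 21)/(F(-4, 3) + 42))*(23*5))*(-14) = (((4 - 21)/((-8 + 3) + 42))*(23*5))*(-14) = (-17/(-5 + 42)*115)*(-14) = (-17/37*115)*(-14) = (-17*1/37*115)*(-14) = -17/37*115*(-14) = -1955/37*(-14) = 27370/37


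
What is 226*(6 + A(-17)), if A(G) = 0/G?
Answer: 1356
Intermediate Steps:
A(G) = 0
226*(6 + A(-17)) = 226*(6 + 0) = 226*6 = 1356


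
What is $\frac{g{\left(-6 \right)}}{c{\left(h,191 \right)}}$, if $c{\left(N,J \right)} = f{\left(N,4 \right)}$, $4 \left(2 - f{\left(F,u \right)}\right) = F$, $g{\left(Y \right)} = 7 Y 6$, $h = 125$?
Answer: $\frac{112}{13} \approx 8.6154$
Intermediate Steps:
$g{\left(Y \right)} = 42 Y$
$f{\left(F,u \right)} = 2 - \frac{F}{4}$
$c{\left(N,J \right)} = 2 - \frac{N}{4}$
$\frac{g{\left(-6 \right)}}{c{\left(h,191 \right)}} = \frac{42 \left(-6\right)}{2 - \frac{125}{4}} = - \frac{252}{2 - \frac{125}{4}} = - \frac{252}{- \frac{117}{4}} = \left(-252\right) \left(- \frac{4}{117}\right) = \frac{112}{13}$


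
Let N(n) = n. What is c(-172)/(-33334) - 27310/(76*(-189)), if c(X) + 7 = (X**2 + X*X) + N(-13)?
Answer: 2169631/17100342 ≈ 0.12688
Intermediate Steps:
c(X) = -20 + 2*X**2 (c(X) = -7 + ((X**2 + X*X) - 13) = -7 + ((X**2 + X**2) - 13) = -7 + (2*X**2 - 13) = -7 + (-13 + 2*X**2) = -20 + 2*X**2)
c(-172)/(-33334) - 27310/(76*(-189)) = (-20 + 2*(-172)**2)/(-33334) - 27310/(76*(-189)) = (-20 + 2*29584)*(-1/33334) - 27310/(-14364) = (-20 + 59168)*(-1/33334) - 27310*(-1/14364) = 59148*(-1/33334) + 13655/7182 = -29574/16667 + 13655/7182 = 2169631/17100342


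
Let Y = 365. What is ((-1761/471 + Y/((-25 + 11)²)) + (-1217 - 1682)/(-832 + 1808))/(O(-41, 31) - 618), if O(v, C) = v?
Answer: 36392275/4948014512 ≈ 0.0073549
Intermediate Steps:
((-1761/471 + Y/((-25 + 11)²)) + (-1217 - 1682)/(-832 + 1808))/(O(-41, 31) - 618) = ((-1761/471 + 365/((-25 + 11)²)) + (-1217 - 1682)/(-832 + 1808))/(-41 - 618) = ((-1761*1/471 + 365/((-14)²)) - 2899/976)/(-659) = ((-587/157 + 365/196) - 2899*1/976)*(-1/659) = ((-587/157 + 365*(1/196)) - 2899/976)*(-1/659) = ((-587/157 + 365/196) - 2899/976)*(-1/659) = (-57747/30772 - 2899/976)*(-1/659) = -36392275/7508368*(-1/659) = 36392275/4948014512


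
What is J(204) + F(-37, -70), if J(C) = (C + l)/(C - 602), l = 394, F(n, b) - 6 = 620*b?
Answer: -8635705/199 ≈ -43396.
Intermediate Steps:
F(n, b) = 6 + 620*b
J(C) = (394 + C)/(-602 + C) (J(C) = (C + 394)/(C - 602) = (394 + C)/(-602 + C))
J(204) + F(-37, -70) = (394 + 204)/(-602 + 204) + (6 + 620*(-70)) = 598/(-398) + (6 - 43400) = -1/398*598 - 43394 = -299/199 - 43394 = -8635705/199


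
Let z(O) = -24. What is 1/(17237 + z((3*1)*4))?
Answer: 1/17213 ≈ 5.8096e-5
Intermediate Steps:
1/(17237 + z((3*1)*4)) = 1/(17237 - 24) = 1/17213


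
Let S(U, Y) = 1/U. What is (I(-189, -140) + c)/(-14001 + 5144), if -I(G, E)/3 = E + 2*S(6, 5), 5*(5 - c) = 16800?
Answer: 2936/8857 ≈ 0.33149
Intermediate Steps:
c = -3355 (c = 5 - ⅕*16800 = 5 - 3360 = -3355)
I(G, E) = -1 - 3*E (I(G, E) = -3*(E + 2/6) = -3*(E + 2*(⅙)) = -3*(E + ⅓) = -3*(⅓ + E) = -1 - 3*E)
(I(-189, -140) + c)/(-14001 + 5144) = ((-1 - 3*(-140)) - 3355)/(-14001 + 5144) = ((-1 + 420) - 3355)/(-8857) = (419 - 3355)*(-1/8857) = -2936*(-1/8857) = 2936/8857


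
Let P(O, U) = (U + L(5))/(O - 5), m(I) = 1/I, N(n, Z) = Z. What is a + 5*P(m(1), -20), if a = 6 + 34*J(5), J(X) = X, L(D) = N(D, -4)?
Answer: 206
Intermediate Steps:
L(D) = -4
P(O, U) = (-4 + U)/(-5 + O) (P(O, U) = (U - 4)/(O - 5) = (-4 + U)/(-5 + O))
a = 176 (a = 6 + 34*5 = 6 + 170 = 176)
a + 5*P(m(1), -20) = 176 + 5*((-4 - 20)/(-5 + 1/1)) = 176 + 5*(-24/(-5 + 1)) = 176 + 5*(-24/(-4)) = 176 + 5*(-¼*(-24)) = 176 + 5*6 = 176 + 30 = 206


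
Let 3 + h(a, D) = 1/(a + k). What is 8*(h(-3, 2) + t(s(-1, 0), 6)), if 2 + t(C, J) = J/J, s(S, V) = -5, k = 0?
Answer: -104/3 ≈ -34.667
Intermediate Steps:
h(a, D) = -3 + 1/a (h(a, D) = -3 + 1/(a + 0) = -3 + 1/a)
t(C, J) = -1 (t(C, J) = -2 + J/J = -2 + 1 = -1)
8*(h(-3, 2) + t(s(-1, 0), 6)) = 8*((-3 + 1/(-3)) - 1) = 8*((-3 - ⅓) - 1) = 8*(-10/3 - 1) = 8*(-13/3) = -104/3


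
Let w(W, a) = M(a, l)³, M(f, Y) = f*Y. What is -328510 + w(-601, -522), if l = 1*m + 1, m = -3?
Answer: 1137564674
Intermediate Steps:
l = -2 (l = 1*(-3) + 1 = -3 + 1 = -2)
M(f, Y) = Y*f
w(W, a) = -8*a³ (w(W, a) = (-2*a)³ = -8*a³)
-328510 + w(-601, -522) = -328510 - 8*(-522)³ = -328510 - 8*(-142236648) = -328510 + 1137893184 = 1137564674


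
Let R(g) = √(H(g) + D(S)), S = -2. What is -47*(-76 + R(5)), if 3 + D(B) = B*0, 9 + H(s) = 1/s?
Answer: 3572 - 47*I*√295/5 ≈ 3572.0 - 161.45*I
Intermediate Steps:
H(s) = -9 + 1/s
D(B) = -3 (D(B) = -3 + B*0 = -3 + 0 = -3)
R(g) = √(-12 + 1/g) (R(g) = √((-9 + 1/g) - 3) = √(-12 + 1/g))
-47*(-76 + R(5)) = -47*(-76 + √(-12 + 1/5)) = -47*(-76 + √(-12 + ⅕)) = -47*(-76 + √(-59/5)) = -47*(-76 + I*√295/5) = 3572 - 47*I*√295/5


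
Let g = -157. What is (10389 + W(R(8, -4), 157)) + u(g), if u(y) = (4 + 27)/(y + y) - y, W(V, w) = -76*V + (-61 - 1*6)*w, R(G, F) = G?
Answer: -182465/314 ≈ -581.10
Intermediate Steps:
W(V, w) = -76*V - 67*w (W(V, w) = -76*V + (-61 - 6)*w = -76*V - 67*w)
u(y) = -y + 31/(2*y) (u(y) = 31/((2*y)) - y = 31*(1/(2*y)) - y = 31/(2*y) - y = -y + 31/(2*y))
(10389 + W(R(8, -4), 157)) + u(g) = (10389 + (-76*8 - 67*157)) + (-1*(-157) + (31/2)/(-157)) = (10389 + (-608 - 10519)) + (157 + (31/2)*(-1/157)) = (10389 - 11127) + (157 - 31/314) = -738 + 49267/314 = -182465/314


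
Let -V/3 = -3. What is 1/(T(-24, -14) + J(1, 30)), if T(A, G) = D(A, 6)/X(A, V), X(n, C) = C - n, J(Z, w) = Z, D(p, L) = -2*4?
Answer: 33/25 ≈ 1.3200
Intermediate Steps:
V = 9 (V = -3*(-3) = 9)
D(p, L) = -8
T(A, G) = -8/(9 - A)
1/(T(-24, -14) + J(1, 30)) = 1/(8/(-9 - 24) + 1) = 1/(8/(-33) + 1) = 1/(8*(-1/33) + 1) = 1/(-8/33 + 1) = 1/(25/33) = 33/25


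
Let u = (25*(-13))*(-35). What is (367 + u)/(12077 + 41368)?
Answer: 3914/17815 ≈ 0.21970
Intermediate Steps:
u = 11375 (u = -325*(-35) = 11375)
(367 + u)/(12077 + 41368) = (367 + 11375)/(12077 + 41368) = 11742/53445 = 11742*(1/53445) = 3914/17815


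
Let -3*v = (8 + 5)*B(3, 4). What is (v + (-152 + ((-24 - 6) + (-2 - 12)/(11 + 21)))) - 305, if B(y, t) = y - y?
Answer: -7799/16 ≈ -487.44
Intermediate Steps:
B(y, t) = 0
v = 0 (v = -(8 + 5)*0/3 = -13*0/3 = -⅓*0 = 0)
(v + (-152 + ((-24 - 6) + (-2 - 12)/(11 + 21)))) - 305 = (0 + (-152 + ((-24 - 6) + (-2 - 12)/(11 + 21)))) - 305 = (0 + (-152 + (-30 - 14/32))) - 305 = (0 + (-152 + (-30 - 14*1/32))) - 305 = (0 + (-152 + (-30 - 7/16))) - 305 = (0 + (-152 - 487/16)) - 305 = (0 - 2919/16) - 305 = -2919/16 - 305 = -7799/16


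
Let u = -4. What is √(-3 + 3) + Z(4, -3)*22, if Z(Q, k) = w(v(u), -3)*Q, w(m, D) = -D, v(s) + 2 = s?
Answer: 264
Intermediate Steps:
v(s) = -2 + s
Z(Q, k) = 3*Q (Z(Q, k) = (-1*(-3))*Q = 3*Q)
√(-3 + 3) + Z(4, -3)*22 = √(-3 + 3) + (3*4)*22 = √0 + 12*22 = 0 + 264 = 264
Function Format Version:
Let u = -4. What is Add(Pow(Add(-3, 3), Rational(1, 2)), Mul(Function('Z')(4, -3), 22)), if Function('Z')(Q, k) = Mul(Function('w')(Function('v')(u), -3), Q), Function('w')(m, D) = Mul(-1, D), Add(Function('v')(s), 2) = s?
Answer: 264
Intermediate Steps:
Function('v')(s) = Add(-2, s)
Function('Z')(Q, k) = Mul(3, Q) (Function('Z')(Q, k) = Mul(Mul(-1, -3), Q) = Mul(3, Q))
Add(Pow(Add(-3, 3), Rational(1, 2)), Mul(Function('Z')(4, -3), 22)) = Add(Pow(Add(-3, 3), Rational(1, 2)), Mul(Mul(3, 4), 22)) = Add(Pow(0, Rational(1, 2)), Mul(12, 22)) = Add(0, 264) = 264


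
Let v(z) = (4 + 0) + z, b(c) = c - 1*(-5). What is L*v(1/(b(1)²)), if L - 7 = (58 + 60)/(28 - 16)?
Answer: 14645/216 ≈ 67.801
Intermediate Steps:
b(c) = 5 + c (b(c) = c + 5 = 5 + c)
v(z) = 4 + z
L = 101/6 (L = 7 + (58 + 60)/(28 - 16) = 7 + 118/12 = 7 + 118*(1/12) = 7 + 59/6 = 101/6 ≈ 16.833)
L*v(1/(b(1)²)) = 101*(4 + 1/((5 + 1)²))/6 = 101*(4 + 1/(6²))/6 = 101*(4 + 1/36)/6 = (101/6)*(145/36) = 14645/216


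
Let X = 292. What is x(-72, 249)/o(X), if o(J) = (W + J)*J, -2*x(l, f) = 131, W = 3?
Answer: -131/172280 ≈ -0.00076039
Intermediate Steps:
x(l, f) = -131/2 (x(l, f) = -1/2*131 = -131/2)
o(J) = J*(3 + J) (o(J) = (3 + J)*J = J*(3 + J))
x(-72, 249)/o(X) = -131*1/(292*(3 + 292))/2 = -131/(2*(292*295)) = -131/2/86140 = -131/2*1/86140 = -131/172280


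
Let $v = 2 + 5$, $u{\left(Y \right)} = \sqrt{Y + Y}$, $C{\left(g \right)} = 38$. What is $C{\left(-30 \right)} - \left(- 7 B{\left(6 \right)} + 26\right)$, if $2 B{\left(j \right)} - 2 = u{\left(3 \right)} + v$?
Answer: $\frac{87}{2} + \frac{7 \sqrt{6}}{2} \approx 52.073$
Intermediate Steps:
$u{\left(Y \right)} = \sqrt{2} \sqrt{Y}$ ($u{\left(Y \right)} = \sqrt{2 Y} = \sqrt{2} \sqrt{Y}$)
$v = 7$
$B{\left(j \right)} = \frac{9}{2} + \frac{\sqrt{6}}{2}$ ($B{\left(j \right)} = 1 + \frac{\sqrt{2} \sqrt{3} + 7}{2} = 1 + \frac{\sqrt{6} + 7}{2} = 1 + \frac{7 + \sqrt{6}}{2} = 1 + \left(\frac{7}{2} + \frac{\sqrt{6}}{2}\right) = \frac{9}{2} + \frac{\sqrt{6}}{2}$)
$C{\left(-30 \right)} - \left(- 7 B{\left(6 \right)} + 26\right) = 38 - \left(- 7 \left(\frac{9}{2} + \frac{\sqrt{6}}{2}\right) + 26\right) = 38 - \left(\left(- \frac{63}{2} - \frac{7 \sqrt{6}}{2}\right) + 26\right) = 38 - \left(- \frac{11}{2} - \frac{7 \sqrt{6}}{2}\right) = 38 + \left(\frac{11}{2} + \frac{7 \sqrt{6}}{2}\right) = \frac{87}{2} + \frac{7 \sqrt{6}}{2}$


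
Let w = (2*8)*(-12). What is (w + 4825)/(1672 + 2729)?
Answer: 4633/4401 ≈ 1.0527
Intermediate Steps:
w = -192 (w = 16*(-12) = -192)
(w + 4825)/(1672 + 2729) = (-192 + 4825)/(1672 + 2729) = 4633/4401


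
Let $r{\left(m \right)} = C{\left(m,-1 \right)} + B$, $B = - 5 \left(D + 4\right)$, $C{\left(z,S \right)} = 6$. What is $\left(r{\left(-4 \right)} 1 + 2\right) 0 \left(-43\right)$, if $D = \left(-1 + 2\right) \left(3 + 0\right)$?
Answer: $0$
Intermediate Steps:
$D = 3$ ($D = 1 \cdot 3 = 3$)
$B = -35$ ($B = - 5 \left(3 + 4\right) = \left(-5\right) 7 = -35$)
$r{\left(m \right)} = -29$ ($r{\left(m \right)} = 6 - 35 = -29$)
$\left(r{\left(-4 \right)} 1 + 2\right) 0 \left(-43\right) = \left(\left(-29\right) 1 + 2\right) 0 \left(-43\right) = \left(-29 + 2\right) 0 \left(-43\right) = \left(-27\right) 0 \left(-43\right) = 0 \left(-43\right) = 0$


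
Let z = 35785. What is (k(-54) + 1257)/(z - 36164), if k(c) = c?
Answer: -1203/379 ≈ -3.1741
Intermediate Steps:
(k(-54) + 1257)/(z - 36164) = (-54 + 1257)/(35785 - 36164) = 1203/(-379) = 1203*(-1/379) = -1203/379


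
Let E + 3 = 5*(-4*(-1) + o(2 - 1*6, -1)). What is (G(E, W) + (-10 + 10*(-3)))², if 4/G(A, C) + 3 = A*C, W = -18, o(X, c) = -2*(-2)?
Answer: 716311696/447561 ≈ 1600.5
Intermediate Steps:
o(X, c) = 4
E = 37 (E = -3 + 5*(-4*(-1) + 4) = -3 + 5*(4 + 4) = -3 + 5*8 = -3 + 40 = 37)
G(A, C) = 4/(-3 + A*C)
(G(E, W) + (-10 + 10*(-3)))² = (4/(-3 + 37*(-18)) + (-10 + 10*(-3)))² = (4/(-3 - 666) + (-10 - 30))² = (4/(-669) - 40)² = (4*(-1/669) - 40)² = (-4/669 - 40)² = (-26764/669)² = 716311696/447561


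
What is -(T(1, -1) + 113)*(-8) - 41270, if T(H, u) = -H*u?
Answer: -40358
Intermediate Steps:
T(H, u) = -H*u
-(T(1, -1) + 113)*(-8) - 41270 = -(-1*1*(-1) + 113)*(-8) - 41270 = -(1 + 113)*(-8) - 41270 = -114*(-8) - 41270 = -1*(-912) - 41270 = 912 - 41270 = -40358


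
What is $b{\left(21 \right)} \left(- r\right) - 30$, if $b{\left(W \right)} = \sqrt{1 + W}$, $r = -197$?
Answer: $-30 + 197 \sqrt{22} \approx 894.01$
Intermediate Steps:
$b{\left(21 \right)} \left(- r\right) - 30 = \sqrt{1 + 21} \left(\left(-1\right) \left(-197\right)\right) - 30 = \sqrt{22} \cdot 197 - 30 = 197 \sqrt{22} - 30 = -30 + 197 \sqrt{22}$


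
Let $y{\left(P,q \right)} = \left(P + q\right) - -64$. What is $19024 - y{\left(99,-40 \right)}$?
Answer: $18901$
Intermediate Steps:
$y{\left(P,q \right)} = 64 + P + q$ ($y{\left(P,q \right)} = \left(P + q\right) + 64 = 64 + P + q$)
$19024 - y{\left(99,-40 \right)} = 19024 - \left(64 + 99 - 40\right) = 19024 - 123 = 18901$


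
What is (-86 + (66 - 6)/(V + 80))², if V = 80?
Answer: 469225/64 ≈ 7331.6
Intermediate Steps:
(-86 + (66 - 6)/(V + 80))² = (-86 + (66 - 6)/(80 + 80))² = (-86 + 60/160)² = (-86 + 60*(1/160))² = (-86 + 3/8)² = (-685/8)² = 469225/64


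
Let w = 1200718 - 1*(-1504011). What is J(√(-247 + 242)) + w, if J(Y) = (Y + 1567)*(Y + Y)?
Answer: 2704719 + 3134*I*√5 ≈ 2.7047e+6 + 7007.8*I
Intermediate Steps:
J(Y) = 2*Y*(1567 + Y) (J(Y) = (1567 + Y)*(2*Y) = 2*Y*(1567 + Y))
w = 2704729 (w = 1200718 + 1504011 = 2704729)
J(√(-247 + 242)) + w = 2*√(-247 + 242)*(1567 + √(-247 + 242)) + 2704729 = 2*√(-5)*(1567 + √(-5)) + 2704729 = 2*(I*√5)*(1567 + I*√5) + 2704729 = 2*I*√5*(1567 + I*√5) + 2704729 = 2704729 + 2*I*√5*(1567 + I*√5)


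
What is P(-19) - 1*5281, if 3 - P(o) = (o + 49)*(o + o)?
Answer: -4138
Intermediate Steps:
P(o) = 3 - 2*o*(49 + o) (P(o) = 3 - (o + 49)*(o + o) = 3 - (49 + o)*2*o = 3 - 2*o*(49 + o))
P(-19) - 1*5281 = (3 - 98*(-19) - 2*(-19)²) - 1*5281 = (3 + 1862 - 2*361) - 5281 = (3 + 1862 - 722) - 5281 = 1143 - 5281 = -4138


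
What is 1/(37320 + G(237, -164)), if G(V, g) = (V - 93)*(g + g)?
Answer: -1/9912 ≈ -0.00010089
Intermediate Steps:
G(V, g) = 2*g*(-93 + V) (G(V, g) = (-93 + V)*(2*g) = 2*g*(-93 + V))
1/(37320 + G(237, -164)) = 1/(37320 + 2*(-164)*(-93 + 237)) = 1/(37320 + 2*(-164)*144) = 1/(37320 - 47232) = 1/(-9912) = -1/9912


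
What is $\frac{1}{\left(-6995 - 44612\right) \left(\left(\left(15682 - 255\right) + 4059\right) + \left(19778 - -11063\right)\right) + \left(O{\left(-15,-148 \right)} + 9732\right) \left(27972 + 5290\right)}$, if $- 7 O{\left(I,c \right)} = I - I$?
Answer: $- \frac{1}{2273519705} \approx -4.3985 \cdot 10^{-10}$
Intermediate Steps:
$O{\left(I,c \right)} = 0$ ($O{\left(I,c \right)} = - \frac{I - I}{7} = \left(- \frac{1}{7}\right) 0 = 0$)
$\frac{1}{\left(-6995 - 44612\right) \left(\left(\left(15682 - 255\right) + 4059\right) + \left(19778 - -11063\right)\right) + \left(O{\left(-15,-148 \right)} + 9732\right) \left(27972 + 5290\right)} = \frac{1}{\left(-6995 - 44612\right) \left(\left(\left(15682 - 255\right) + 4059\right) + \left(19778 - -11063\right)\right) + \left(0 + 9732\right) \left(27972 + 5290\right)} = \frac{1}{- 51607 \left(\left(15427 + 4059\right) + \left(19778 + 11063\right)\right) + 9732 \cdot 33262} = \frac{1}{- 51607 \left(19486 + 30841\right) + 323705784} = \frac{1}{\left(-51607\right) 50327 + 323705784} = \frac{1}{-2597225489 + 323705784} = \frac{1}{-2273519705} = - \frac{1}{2273519705}$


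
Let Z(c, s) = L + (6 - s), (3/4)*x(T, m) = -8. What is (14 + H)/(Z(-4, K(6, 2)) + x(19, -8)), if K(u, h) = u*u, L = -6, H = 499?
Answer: -1539/140 ≈ -10.993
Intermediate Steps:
x(T, m) = -32/3 (x(T, m) = (4/3)*(-8) = -32/3)
K(u, h) = u²
Z(c, s) = -s (Z(c, s) = -6 + (6 - s) = -s)
(14 + H)/(Z(-4, K(6, 2)) + x(19, -8)) = (14 + 499)/(-1*6² - 32/3) = 513/(-1*36 - 32/3) = 513/(-36 - 32/3) = 513/(-140/3) = 513*(-3/140) = -1539/140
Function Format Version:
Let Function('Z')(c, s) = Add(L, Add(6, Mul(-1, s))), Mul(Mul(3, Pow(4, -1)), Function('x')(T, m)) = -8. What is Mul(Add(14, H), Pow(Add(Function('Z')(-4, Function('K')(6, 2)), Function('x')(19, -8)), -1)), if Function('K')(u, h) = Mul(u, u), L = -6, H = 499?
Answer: Rational(-1539, 140) ≈ -10.993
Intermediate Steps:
Function('x')(T, m) = Rational(-32, 3) (Function('x')(T, m) = Mul(Rational(4, 3), -8) = Rational(-32, 3))
Function('K')(u, h) = Pow(u, 2)
Function('Z')(c, s) = Mul(-1, s) (Function('Z')(c, s) = Add(-6, Add(6, Mul(-1, s))) = Mul(-1, s))
Mul(Add(14, H), Pow(Add(Function('Z')(-4, Function('K')(6, 2)), Function('x')(19, -8)), -1)) = Mul(Add(14, 499), Pow(Add(Mul(-1, Pow(6, 2)), Rational(-32, 3)), -1)) = Mul(513, Pow(Add(Mul(-1, 36), Rational(-32, 3)), -1)) = Mul(513, Pow(Add(-36, Rational(-32, 3)), -1)) = Mul(513, Pow(Rational(-140, 3), -1)) = Mul(513, Rational(-3, 140)) = Rational(-1539, 140)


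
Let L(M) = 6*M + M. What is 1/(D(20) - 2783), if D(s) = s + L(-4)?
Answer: -1/2791 ≈ -0.00035829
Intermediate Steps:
L(M) = 7*M
D(s) = -28 + s (D(s) = s + 7*(-4) = s - 28 = -28 + s)
1/(D(20) - 2783) = 1/((-28 + 20) - 2783) = 1/(-8 - 2783) = 1/(-2791) = -1/2791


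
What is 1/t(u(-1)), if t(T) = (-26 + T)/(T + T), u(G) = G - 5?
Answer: 3/8 ≈ 0.37500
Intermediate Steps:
u(G) = -5 + G
t(T) = (-26 + T)/(2*T) (t(T) = (-26 + T)/((2*T)) = (-26 + T)*(1/(2*T)) = (-26 + T)/(2*T))
1/t(u(-1)) = 1/((-26 + (-5 - 1))/(2*(-5 - 1))) = 1/((1/2)*(-26 - 6)/(-6)) = 1/((1/2)*(-1/6)*(-32)) = 1/(8/3) = 3/8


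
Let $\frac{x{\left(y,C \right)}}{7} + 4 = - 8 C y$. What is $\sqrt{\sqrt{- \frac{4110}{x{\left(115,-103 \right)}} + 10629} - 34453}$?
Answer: $\frac{\sqrt{-3789453405144148 + 331646 \sqrt{1169073136227234}}}{331646} \approx 185.34 i$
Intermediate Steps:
$x{\left(y,C \right)} = -28 - 56 C y$ ($x{\left(y,C \right)} = -28 + 7 - 8 C y = -28 + 7 \left(- 8 C y\right) = -28 - 56 C y$)
$\sqrt{\sqrt{- \frac{4110}{x{\left(115,-103 \right)}} + 10629} - 34453} = \sqrt{\sqrt{- \frac{4110}{-28 - \left(-5768\right) 115} + 10629} - 34453} = \sqrt{\sqrt{- \frac{4110}{-28 + 663320} + 10629} - 34453} = \sqrt{\sqrt{- \frac{4110}{663292} + 10629} - 34453} = \sqrt{\sqrt{\left(-4110\right) \frac{1}{663292} + 10629} - 34453} = \sqrt{\sqrt{- \frac{2055}{331646} + 10629} - 34453} = \sqrt{\sqrt{\frac{3525063279}{331646}} - 34453} = \sqrt{\frac{\sqrt{1169073136227234}}{331646} - 34453} = \sqrt{-34453 + \frac{\sqrt{1169073136227234}}{331646}}$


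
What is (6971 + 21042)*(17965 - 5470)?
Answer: 350022435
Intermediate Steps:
(6971 + 21042)*(17965 - 5470) = 28013*12495 = 350022435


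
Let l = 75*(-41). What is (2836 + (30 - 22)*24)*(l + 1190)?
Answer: -5707780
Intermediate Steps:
l = -3075
(2836 + (30 - 22)*24)*(l + 1190) = (2836 + (30 - 22)*24)*(-3075 + 1190) = (2836 + 8*24)*(-1885) = (2836 + 192)*(-1885) = 3028*(-1885) = -5707780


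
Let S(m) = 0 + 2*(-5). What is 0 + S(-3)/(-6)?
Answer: 5/3 ≈ 1.6667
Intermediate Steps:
S(m) = -10 (S(m) = 0 - 10 = -10)
0 + S(-3)/(-6) = 0 - 10/(-6) = 0 - 10*(-⅙) = 0 + 5/3 = 5/3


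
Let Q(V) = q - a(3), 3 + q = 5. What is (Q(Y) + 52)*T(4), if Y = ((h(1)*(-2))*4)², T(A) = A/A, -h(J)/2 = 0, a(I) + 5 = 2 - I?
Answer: 60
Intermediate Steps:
a(I) = -3 - I (a(I) = -5 + (2 - I) = -3 - I)
q = 2 (q = -3 + 5 = 2)
h(J) = 0 (h(J) = -2*0 = 0)
T(A) = 1
Y = 0 (Y = ((0*(-2))*4)² = (0*4)² = 0² = 0)
Q(V) = 8 (Q(V) = 2 - (-3 - 1*3) = 2 - (-3 - 3) = 2 - 1*(-6) = 2 + 6 = 8)
(Q(Y) + 52)*T(4) = (8 + 52)*1 = 60*1 = 60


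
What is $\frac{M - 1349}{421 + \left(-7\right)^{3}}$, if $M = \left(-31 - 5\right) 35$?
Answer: $- \frac{2609}{78} \approx -33.449$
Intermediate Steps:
$M = -1260$ ($M = \left(-36\right) 35 = -1260$)
$\frac{M - 1349}{421 + \left(-7\right)^{3}} = \frac{-1260 - 1349}{421 + \left(-7\right)^{3}} = - \frac{2609}{421 - 343} = - \frac{2609}{78}$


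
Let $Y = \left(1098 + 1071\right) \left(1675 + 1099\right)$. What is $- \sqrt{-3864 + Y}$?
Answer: $- \sqrt{6012942} \approx -2452.1$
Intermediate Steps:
$Y = 6016806$ ($Y = 2169 \cdot 2774 = 6016806$)
$- \sqrt{-3864 + Y} = - \sqrt{-3864 + 6016806} = - \sqrt{6012942}$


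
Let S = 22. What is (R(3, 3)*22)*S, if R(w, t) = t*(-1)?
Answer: -1452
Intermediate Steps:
R(w, t) = -t
(R(3, 3)*22)*S = (-1*3*22)*22 = -3*22*22 = -66*22 = -1452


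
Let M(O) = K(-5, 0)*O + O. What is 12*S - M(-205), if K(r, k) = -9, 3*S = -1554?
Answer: -7856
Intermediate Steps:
S = -518 (S = (1/3)*(-1554) = -518)
M(O) = -8*O (M(O) = -9*O + O = -8*O)
12*S - M(-205) = 12*(-518) - (-8)*(-205) = -6216 - 1*1640 = -6216 - 1640 = -7856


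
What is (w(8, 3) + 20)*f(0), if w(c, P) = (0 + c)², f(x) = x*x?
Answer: 0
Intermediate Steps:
f(x) = x²
w(c, P) = c²
(w(8, 3) + 20)*f(0) = (8² + 20)*0² = (64 + 20)*0 = 84*0 = 0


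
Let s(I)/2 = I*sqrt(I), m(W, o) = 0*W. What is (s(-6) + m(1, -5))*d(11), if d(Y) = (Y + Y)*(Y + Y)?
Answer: -5808*I*sqrt(6) ≈ -14227.0*I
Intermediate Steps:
m(W, o) = 0
s(I) = 2*I**(3/2) (s(I) = 2*(I*sqrt(I)) = 2*I**(3/2))
d(Y) = 4*Y**2 (d(Y) = (2*Y)*(2*Y) = 4*Y**2)
(s(-6) + m(1, -5))*d(11) = (2*(-6)**(3/2) + 0)*(4*11**2) = (2*(-6*I*sqrt(6)) + 0)*(4*121) = (-12*I*sqrt(6) + 0)*484 = -12*I*sqrt(6)*484 = -5808*I*sqrt(6)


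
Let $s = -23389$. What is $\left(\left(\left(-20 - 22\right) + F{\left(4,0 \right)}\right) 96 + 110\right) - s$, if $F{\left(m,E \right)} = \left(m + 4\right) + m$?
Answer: $20619$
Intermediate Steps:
$F{\left(m,E \right)} = 4 + 2 m$ ($F{\left(m,E \right)} = \left(4 + m\right) + m = 4 + 2 m$)
$\left(\left(\left(-20 - 22\right) + F{\left(4,0 \right)}\right) 96 + 110\right) - s = \left(\left(\left(-20 - 22\right) + \left(4 + 2 \cdot 4\right)\right) 96 + 110\right) - -23389 = \left(\left(-42 + \left(4 + 8\right)\right) 96 + 110\right) + 23389 = \left(\left(-42 + 12\right) 96 + 110\right) + 23389 = \left(\left(-30\right) 96 + 110\right) + 23389 = \left(-2880 + 110\right) + 23389 = -2770 + 23389 = 20619$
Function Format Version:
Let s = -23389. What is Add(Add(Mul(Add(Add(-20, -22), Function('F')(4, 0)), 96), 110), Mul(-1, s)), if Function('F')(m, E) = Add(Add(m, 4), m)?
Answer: 20619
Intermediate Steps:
Function('F')(m, E) = Add(4, Mul(2, m)) (Function('F')(m, E) = Add(Add(4, m), m) = Add(4, Mul(2, m)))
Add(Add(Mul(Add(Add(-20, -22), Function('F')(4, 0)), 96), 110), Mul(-1, s)) = Add(Add(Mul(Add(Add(-20, -22), Add(4, Mul(2, 4))), 96), 110), Mul(-1, -23389)) = Add(Add(Mul(Add(-42, Add(4, 8)), 96), 110), 23389) = Add(Add(Mul(Add(-42, 12), 96), 110), 23389) = Add(Add(Mul(-30, 96), 110), 23389) = Add(Add(-2880, 110), 23389) = Add(-2770, 23389) = 20619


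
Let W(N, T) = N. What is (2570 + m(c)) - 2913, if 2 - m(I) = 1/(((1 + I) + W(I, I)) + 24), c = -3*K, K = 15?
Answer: -22164/65 ≈ -340.98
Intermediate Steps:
c = -45 (c = -3*15 = -45)
m(I) = 2 - 1/(25 + 2*I) (m(I) = 2 - 1/(((1 + I) + I) + 24) = 2 - 1/((1 + 2*I) + 24) = 2 - 1/(25 + 2*I))
(2570 + m(c)) - 2913 = (2570 + (49 + 4*(-45))/(25 + 2*(-45))) - 2913 = (2570 + (49 - 180)/(25 - 90)) - 2913 = (2570 - 131/(-65)) - 2913 = (2570 - 1/65*(-131)) - 2913 = (2570 + 131/65) - 2913 = 167181/65 - 2913 = -22164/65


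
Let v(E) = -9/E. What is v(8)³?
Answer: -729/512 ≈ -1.4238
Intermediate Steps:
v(8)³ = (-9/8)³ = -729/512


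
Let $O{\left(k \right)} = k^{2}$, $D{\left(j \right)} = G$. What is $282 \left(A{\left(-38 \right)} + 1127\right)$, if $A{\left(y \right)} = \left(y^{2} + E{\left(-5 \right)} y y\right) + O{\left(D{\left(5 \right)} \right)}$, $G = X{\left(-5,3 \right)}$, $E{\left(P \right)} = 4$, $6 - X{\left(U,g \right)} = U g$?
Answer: $2478216$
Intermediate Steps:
$X{\left(U,g \right)} = 6 - U g$
$G = 21$ ($G = 6 - \left(-5\right) 3 = 6 + 15 = 21$)
$D{\left(j \right)} = 21$
$A{\left(y \right)} = 441 + 5 y^{2}$ ($A{\left(y \right)} = \left(y^{2} + 4 y y\right) + 21^{2} = \left(y^{2} + 4 y^{2}\right) + 441 = 5 y^{2} + 441 = 441 + 5 y^{2}$)
$282 \left(A{\left(-38 \right)} + 1127\right) = 282 \left(\left(441 + 5 \left(-38\right)^{2}\right) + 1127\right) = 282 \left(\left(441 + 5 \cdot 1444\right) + 1127\right) = 282 \left(\left(441 + 7220\right) + 1127\right) = 282 \left(7661 + 1127\right) = 282 \cdot 8788 = 2478216$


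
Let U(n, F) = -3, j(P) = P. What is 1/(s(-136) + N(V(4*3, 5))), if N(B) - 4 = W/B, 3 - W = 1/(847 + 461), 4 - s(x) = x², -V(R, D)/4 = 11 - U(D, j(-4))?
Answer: -73248/1354212947 ≈ -5.4089e-5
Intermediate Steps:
V(R, D) = -56 (V(R, D) = -4*(11 - 1*(-3)) = -4*(11 + 3) = -4*14 = -56)
s(x) = 4 - x²
W = 3923/1308 (W = 3 - 1/(847 + 461) = 3 - 1/1308 = 3923/1308 ≈ 2.9992)
N(B) = 4 + 3923/(1308*B)
1/(s(-136) + N(V(4*3, 5))) = 1/((4 - 1*(-136)²) + (4 + (3923/1308)/(-56))) = 1/((4 - 1*18496) + (4 + (3923/1308)*(-1/56))) = 1/((4 - 18496) + (4 - 3923/73248)) = 1/(-18492 + 289069/73248) = 1/(-1354212947/73248) = -73248/1354212947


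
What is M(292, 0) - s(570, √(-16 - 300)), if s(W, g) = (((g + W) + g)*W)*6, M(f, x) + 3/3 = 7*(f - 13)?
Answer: -1947448 - 13680*I*√79 ≈ -1.9474e+6 - 1.2159e+5*I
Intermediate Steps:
M(f, x) = -92 + 7*f (M(f, x) = -1 + 7*(f - 13) = -1 + 7*(-13 + f) = -1 + (-91 + 7*f) = -92 + 7*f)
s(W, g) = 6*W*(W + 2*g) (s(W, g) = (((W + g) + g)*W)*6 = ((W + 2*g)*W)*6 = (W*(W + 2*g))*6 = 6*W*(W + 2*g))
M(292, 0) - s(570, √(-16 - 300)) = (-92 + 7*292) - 6*570*(570 + 2*√(-16 - 300)) = (-92 + 2044) - 6*570*(570 + 2*√(-316)) = 1952 - 6*570*(570 + 2*(2*I*√79)) = 1952 - 6*570*(570 + 4*I*√79) = 1952 - (1949400 + 13680*I*√79) = 1952 + (-1949400 - 13680*I*√79) = -1947448 - 13680*I*√79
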